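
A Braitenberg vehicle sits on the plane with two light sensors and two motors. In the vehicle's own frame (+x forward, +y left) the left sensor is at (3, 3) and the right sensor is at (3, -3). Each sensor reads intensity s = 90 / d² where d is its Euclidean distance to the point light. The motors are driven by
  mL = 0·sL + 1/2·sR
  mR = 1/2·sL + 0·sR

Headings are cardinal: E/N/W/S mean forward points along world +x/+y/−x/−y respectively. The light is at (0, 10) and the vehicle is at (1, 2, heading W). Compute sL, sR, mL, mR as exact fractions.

18/25 90/29 45/29 9/25

left sensor world pos  = (-2, -1); dL² = 125
right sensor world pos = (-2, 5); dR² = 29
sL = 90/125 = 18/25
sR = 90/29 = 90/29
mL = 0·sL + 1/2·sR = 45/29
mR = 1/2·sL + 0·sR = 9/25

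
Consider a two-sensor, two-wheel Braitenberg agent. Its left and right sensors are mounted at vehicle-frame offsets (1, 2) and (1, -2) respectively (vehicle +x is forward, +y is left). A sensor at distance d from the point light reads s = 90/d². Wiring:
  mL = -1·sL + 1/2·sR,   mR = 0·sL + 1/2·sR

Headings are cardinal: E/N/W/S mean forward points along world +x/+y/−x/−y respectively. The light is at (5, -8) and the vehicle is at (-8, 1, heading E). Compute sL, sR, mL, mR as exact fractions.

left sensor world pos  = (-7, 3); dL² = 265
right sensor world pos = (-7, -1); dR² = 193
sL = 90/265 = 18/53
sR = 90/193 = 90/193
mL = -1·sL + 1/2·sR = -1089/10229
mR = 0·sL + 1/2·sR = 45/193

18/53 90/193 -1089/10229 45/193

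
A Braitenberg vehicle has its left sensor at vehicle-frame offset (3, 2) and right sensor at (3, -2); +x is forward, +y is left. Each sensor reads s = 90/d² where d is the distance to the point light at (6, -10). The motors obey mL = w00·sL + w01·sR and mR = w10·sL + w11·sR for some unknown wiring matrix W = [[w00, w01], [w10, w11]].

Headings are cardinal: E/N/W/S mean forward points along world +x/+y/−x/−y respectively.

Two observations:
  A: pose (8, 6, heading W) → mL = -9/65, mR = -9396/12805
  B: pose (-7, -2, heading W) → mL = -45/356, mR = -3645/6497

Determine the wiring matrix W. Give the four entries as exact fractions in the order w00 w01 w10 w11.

0 -1/2 -1 -1

obs A: pose=(8,6,W) → sL=90/197, sR=18/65, mL=-9/65, mR=-9396/12805
obs B: pose=(-7,-2,W) → sL=45/146, sR=45/178, mL=-45/356, mR=-3645/6497
sensor matrix S = [[90/197, 18/65], [45/146, 45/178]]; det S = 501552/16638817
solve [mL_A; mL_B] = S·[w00; w01] and [mR_A; mR_B] = S·[w10; w11]:
  w00 = 0, w01 = -1/2, w10 = -1, w11 = -1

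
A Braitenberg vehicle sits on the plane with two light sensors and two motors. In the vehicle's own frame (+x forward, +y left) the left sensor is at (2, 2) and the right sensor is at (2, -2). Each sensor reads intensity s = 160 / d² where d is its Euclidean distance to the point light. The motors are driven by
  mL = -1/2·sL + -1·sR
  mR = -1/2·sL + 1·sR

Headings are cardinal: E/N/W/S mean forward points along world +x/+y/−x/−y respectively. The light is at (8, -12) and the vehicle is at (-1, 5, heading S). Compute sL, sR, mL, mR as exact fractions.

80/137 80/173 -17880/23701 4040/23701

left sensor world pos  = (1, 3); dL² = 274
right sensor world pos = (-3, 3); dR² = 346
sL = 160/274 = 80/137
sR = 160/346 = 80/173
mL = -1/2·sL + -1·sR = -17880/23701
mR = -1/2·sL + 1·sR = 4040/23701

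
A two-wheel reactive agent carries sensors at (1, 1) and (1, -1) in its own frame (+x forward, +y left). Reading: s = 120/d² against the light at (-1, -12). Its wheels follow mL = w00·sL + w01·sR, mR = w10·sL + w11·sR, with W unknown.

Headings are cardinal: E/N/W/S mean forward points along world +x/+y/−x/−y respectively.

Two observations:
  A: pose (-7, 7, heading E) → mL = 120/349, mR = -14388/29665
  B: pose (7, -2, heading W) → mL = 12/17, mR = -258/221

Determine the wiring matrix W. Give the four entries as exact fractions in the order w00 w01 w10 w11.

obs A: pose=(-7,7,E) → sL=24/85, sR=120/349, mL=120/349, mR=-14388/29665
obs B: pose=(7,-2,W) → sL=12/13, sR=12/17, mL=12/17, mR=-258/221
sensor matrix S = [[24/85, 120/349], [12/13, 12/17]]; det S = -774144/6555965
solve [mL_A; mL_B] = S·[w00; w01] and [mR_A; mR_B] = S·[w10; w11]:
  w00 = 0, w01 = 1, w10 = -1/2, w11 = -1

0 1 -1/2 -1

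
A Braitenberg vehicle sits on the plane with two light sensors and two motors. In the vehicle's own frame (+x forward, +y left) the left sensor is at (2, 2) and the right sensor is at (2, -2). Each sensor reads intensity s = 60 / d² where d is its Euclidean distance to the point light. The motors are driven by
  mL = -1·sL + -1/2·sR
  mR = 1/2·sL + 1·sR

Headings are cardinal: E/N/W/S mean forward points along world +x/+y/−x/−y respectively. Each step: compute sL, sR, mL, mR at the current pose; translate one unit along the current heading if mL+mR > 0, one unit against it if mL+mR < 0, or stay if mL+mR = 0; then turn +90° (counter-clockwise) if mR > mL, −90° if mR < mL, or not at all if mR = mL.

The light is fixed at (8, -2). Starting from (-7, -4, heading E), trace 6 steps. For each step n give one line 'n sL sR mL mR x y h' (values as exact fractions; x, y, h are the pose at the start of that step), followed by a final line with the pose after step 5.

0 60/169 12/37 -3234/6253 3138/6253 -7 -4 E
1 5/27 15/49 -895/2646 1055/2646 -8 -4 N
2 20/111 12/65 -1966/7215 1982/7215 -8 -3 W
3 10/39 6/37 -487/1443 419/1443 -9 -3 S
4 60/229 60/229 -90/229 90/229 -9 -2 E
5 12/73 60/229 -4938/16717 5754/16717 -9 -2 N
final -9 -1 W

n=0: pose=(-7,-4,E); sL=60/169, sR=12/37; mL=-3234/6253, mR=3138/6253; mL+mR=-96/6253 → advance -1; mR−mL=6372/6253 → turn +1·90°
n=1: pose=(-8,-4,N); sL=5/27, sR=15/49; mL=-895/2646, mR=1055/2646; mL+mR=80/1323 → advance +1; mR−mL=325/441 → turn +1·90°
n=2: pose=(-8,-3,W); sL=20/111, sR=12/65; mL=-1966/7215, mR=1982/7215; mL+mR=16/7215 → advance +1; mR−mL=1316/2405 → turn +1·90°
n=3: pose=(-9,-3,S); sL=10/39, sR=6/37; mL=-487/1443, mR=419/1443; mL+mR=-68/1443 → advance -1; mR−mL=302/481 → turn +1·90°
n=4: pose=(-9,-2,E); sL=60/229, sR=60/229; mL=-90/229, mR=90/229; mL+mR=0 → advance +0; mR−mL=180/229 → turn +1·90°
n=5: pose=(-9,-2,N); sL=12/73, sR=60/229; mL=-4938/16717, mR=5754/16717; mL+mR=816/16717 → advance +1; mR−mL=10692/16717 → turn +1·90°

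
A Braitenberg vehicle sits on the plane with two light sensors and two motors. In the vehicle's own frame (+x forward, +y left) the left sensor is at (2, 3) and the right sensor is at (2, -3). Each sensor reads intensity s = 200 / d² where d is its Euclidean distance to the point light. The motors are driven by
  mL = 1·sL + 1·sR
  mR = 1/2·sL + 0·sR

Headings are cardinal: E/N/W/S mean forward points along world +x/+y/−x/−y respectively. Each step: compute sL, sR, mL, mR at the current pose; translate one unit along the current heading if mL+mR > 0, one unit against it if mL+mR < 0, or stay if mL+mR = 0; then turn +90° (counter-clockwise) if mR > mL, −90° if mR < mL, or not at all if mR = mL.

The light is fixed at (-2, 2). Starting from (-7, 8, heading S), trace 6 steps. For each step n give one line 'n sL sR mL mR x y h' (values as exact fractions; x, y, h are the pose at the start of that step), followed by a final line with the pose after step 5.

0 10 5/2 25/2 5 -7 8 S
1 200/53 200/113 33200/5989 100/53 -7 7 W
2 20/13 100/29 1880/377 10/13 -8 7 N
3 200/97 8 976/97 100/97 -8 8 E
4 10 5/2 25/2 5 -7 8 S
5 200/53 200/113 33200/5989 100/53 -7 7 W
final -8 7 N

n=0: pose=(-7,8,S); sL=10, sR=5/2; mL=25/2, mR=5; mL+mR=35/2 → advance +1; mR−mL=-15/2 → turn -1·90°
n=1: pose=(-7,7,W); sL=200/53, sR=200/113; mL=33200/5989, mR=100/53; mL+mR=44500/5989 → advance +1; mR−mL=-21900/5989 → turn -1·90°
n=2: pose=(-8,7,N); sL=20/13, sR=100/29; mL=1880/377, mR=10/13; mL+mR=2170/377 → advance +1; mR−mL=-1590/377 → turn -1·90°
n=3: pose=(-8,8,E); sL=200/97, sR=8; mL=976/97, mR=100/97; mL+mR=1076/97 → advance +1; mR−mL=-876/97 → turn -1·90°
n=4: pose=(-7,8,S); sL=10, sR=5/2; mL=25/2, mR=5; mL+mR=35/2 → advance +1; mR−mL=-15/2 → turn -1·90°
n=5: pose=(-7,7,W); sL=200/53, sR=200/113; mL=33200/5989, mR=100/53; mL+mR=44500/5989 → advance +1; mR−mL=-21900/5989 → turn -1·90°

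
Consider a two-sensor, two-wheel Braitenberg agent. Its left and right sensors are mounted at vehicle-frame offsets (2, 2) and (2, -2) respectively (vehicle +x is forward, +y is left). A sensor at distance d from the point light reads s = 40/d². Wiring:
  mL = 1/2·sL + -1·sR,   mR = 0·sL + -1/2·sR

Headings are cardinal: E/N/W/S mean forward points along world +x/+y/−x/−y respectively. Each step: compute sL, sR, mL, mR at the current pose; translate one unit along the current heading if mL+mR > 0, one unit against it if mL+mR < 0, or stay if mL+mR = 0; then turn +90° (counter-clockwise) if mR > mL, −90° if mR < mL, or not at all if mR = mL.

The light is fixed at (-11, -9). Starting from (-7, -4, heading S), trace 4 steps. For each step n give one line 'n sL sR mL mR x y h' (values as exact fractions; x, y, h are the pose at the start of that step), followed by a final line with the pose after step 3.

n=0: pose=(-7,-4,S); sL=8/9, sR=40/13; mL=-308/117, mR=-20/13; mL+mR=-488/117 → advance -1; mR−mL=128/117 → turn +1·90°
n=1: pose=(-7,-3,E); sL=2/5, sR=10/13; mL=-37/65, mR=-5/13; mL+mR=-62/65 → advance -1; mR−mL=12/65 → turn +1·90°
n=2: pose=(-8,-3,N); sL=8/13, sR=40/89; mL=-164/1157, mR=-20/89; mL+mR=-424/1157 → advance -1; mR−mL=-96/1157 → turn -1·90°
n=3: pose=(-8,-4,E); sL=20/37, sR=20/17; mL=-570/629, mR=-10/17; mL+mR=-940/629 → advance -1; mR−mL=200/629 → turn +1·90°

0 8/9 40/13 -308/117 -20/13 -7 -4 S
1 2/5 10/13 -37/65 -5/13 -7 -3 E
2 8/13 40/89 -164/1157 -20/89 -8 -3 N
3 20/37 20/17 -570/629 -10/17 -8 -4 E
final -9 -4 N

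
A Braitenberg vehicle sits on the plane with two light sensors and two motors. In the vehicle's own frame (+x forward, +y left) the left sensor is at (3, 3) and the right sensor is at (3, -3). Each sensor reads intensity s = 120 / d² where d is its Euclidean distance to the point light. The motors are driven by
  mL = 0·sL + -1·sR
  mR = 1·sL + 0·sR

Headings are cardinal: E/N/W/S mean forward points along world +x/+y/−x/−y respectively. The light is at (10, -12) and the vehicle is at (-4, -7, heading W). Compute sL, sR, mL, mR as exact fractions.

120/293 120/353 -120/353 120/293

left sensor world pos  = (-7, -10); dL² = 293
right sensor world pos = (-7, -4); dR² = 353
sL = 120/293 = 120/293
sR = 120/353 = 120/353
mL = 0·sL + -1·sR = -120/353
mR = 1·sL + 0·sR = 120/293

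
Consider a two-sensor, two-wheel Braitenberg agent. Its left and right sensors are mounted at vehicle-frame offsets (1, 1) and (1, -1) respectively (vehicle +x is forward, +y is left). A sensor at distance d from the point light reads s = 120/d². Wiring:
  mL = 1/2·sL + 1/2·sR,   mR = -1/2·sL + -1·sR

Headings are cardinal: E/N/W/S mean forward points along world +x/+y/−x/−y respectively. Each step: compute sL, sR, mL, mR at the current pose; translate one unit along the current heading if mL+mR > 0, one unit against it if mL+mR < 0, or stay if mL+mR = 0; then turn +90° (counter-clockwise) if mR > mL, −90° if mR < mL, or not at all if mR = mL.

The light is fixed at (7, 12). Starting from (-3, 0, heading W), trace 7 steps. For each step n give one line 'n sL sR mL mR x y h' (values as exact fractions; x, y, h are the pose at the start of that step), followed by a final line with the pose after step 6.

n=0: pose=(-3,0,W); sL=12/29, sR=60/121; mL=1596/3509, mR=-2466/3509; mL+mR=-30/121 → advance -1; mR−mL=-4062/3509 → turn -1·90°
n=1: pose=(-2,0,N); sL=120/221, sR=24/37; mL=4872/8177, mR=-7524/8177; mL+mR=-12/37 → advance -1; mR−mL=-12396/8177 → turn -1·90°
n=2: pose=(-2,-1,E); sL=15/26, sR=6/13; mL=27/52, mR=-3/4; mL+mR=-3/13 → advance -1; mR−mL=-33/26 → turn -1·90°
n=3: pose=(-3,-1,S); sL=120/277, sR=120/317; mL=35640/87809, mR=-52260/87809; mL+mR=-60/317 → advance -1; mR−mL=-87900/87809 → turn -1·90°
n=4: pose=(-3,0,W); sL=12/29, sR=60/121; mL=1596/3509, mR=-2466/3509; mL+mR=-30/121 → advance -1; mR−mL=-4062/3509 → turn -1·90°
n=5: pose=(-2,0,N); sL=120/221, sR=24/37; mL=4872/8177, mR=-7524/8177; mL+mR=-12/37 → advance -1; mR−mL=-12396/8177 → turn -1·90°
n=6: pose=(-2,-1,E); sL=15/26, sR=6/13; mL=27/52, mR=-3/4; mL+mR=-3/13 → advance -1; mR−mL=-33/26 → turn -1·90°

0 12/29 60/121 1596/3509 -2466/3509 -3 0 W
1 120/221 24/37 4872/8177 -7524/8177 -2 0 N
2 15/26 6/13 27/52 -3/4 -2 -1 E
3 120/277 120/317 35640/87809 -52260/87809 -3 -1 S
4 12/29 60/121 1596/3509 -2466/3509 -3 0 W
5 120/221 24/37 4872/8177 -7524/8177 -2 0 N
6 15/26 6/13 27/52 -3/4 -2 -1 E
final -3 -1 S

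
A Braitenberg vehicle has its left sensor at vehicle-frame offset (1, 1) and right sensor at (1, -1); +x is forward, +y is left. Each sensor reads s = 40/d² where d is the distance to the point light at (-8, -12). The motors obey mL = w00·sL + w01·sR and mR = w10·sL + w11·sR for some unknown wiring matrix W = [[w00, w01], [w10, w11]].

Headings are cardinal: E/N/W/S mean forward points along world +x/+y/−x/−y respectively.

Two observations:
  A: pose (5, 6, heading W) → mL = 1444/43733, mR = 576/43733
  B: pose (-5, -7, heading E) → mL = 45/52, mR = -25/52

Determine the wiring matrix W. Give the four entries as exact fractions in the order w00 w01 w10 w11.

obs A: pose=(5,6,W) → sL=40/433, sR=8/101, mL=1444/43733, mR=576/43733
obs B: pose=(-5,-7,E) → sL=10/13, sR=5/4, mL=45/52, mR=-25/52
sensor matrix S = [[40/433, 8/101], [10/13, 5/4]]; det S = 31010/568529
solve [mL_A; mL_B] = S·[w00; w01] and [mR_A; mR_B] = S·[w10; w11]:
  w00 = -1/2, w01 = 1, w10 = 1, w11 = -1

-1/2 1 1 -1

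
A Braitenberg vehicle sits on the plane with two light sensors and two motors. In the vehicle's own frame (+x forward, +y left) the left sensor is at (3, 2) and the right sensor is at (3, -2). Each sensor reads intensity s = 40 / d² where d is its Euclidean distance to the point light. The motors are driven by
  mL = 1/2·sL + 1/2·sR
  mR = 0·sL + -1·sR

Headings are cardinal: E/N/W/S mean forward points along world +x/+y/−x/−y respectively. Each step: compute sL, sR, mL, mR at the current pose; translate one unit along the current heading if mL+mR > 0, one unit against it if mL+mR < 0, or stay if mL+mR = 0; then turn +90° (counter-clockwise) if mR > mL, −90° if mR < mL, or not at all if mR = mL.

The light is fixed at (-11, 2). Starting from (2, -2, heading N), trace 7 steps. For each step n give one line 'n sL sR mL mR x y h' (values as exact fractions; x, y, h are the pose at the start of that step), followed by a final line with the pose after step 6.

n=0: pose=(2,-2,N); sL=20/61, sR=20/113; mL=1740/6893, mR=-20/113; mL+mR=520/6893 → advance +1; mR−mL=-2960/6893 → turn -1·90°
n=1: pose=(2,-1,E); sL=40/257, sR=40/281; mL=10760/72217, mR=-40/281; mL+mR=480/72217 → advance +1; mR−mL=-21040/72217 → turn -1·90°
n=2: pose=(3,-1,S); sL=10/73, sR=2/9; mL=118/657, mR=-2/9; mL+mR=-28/657 → advance -1; mR−mL=-88/219 → turn -1·90°
n=3: pose=(3,0,W); sL=40/137, sR=40/121; mL=5160/16577, mR=-40/121; mL+mR=-320/16577 → advance -1; mR−mL=-10640/16577 → turn -1·90°
n=4: pose=(4,0,N); sL=4/17, sR=4/29; mL=92/493, mR=-4/29; mL+mR=24/493 → advance +1; mR−mL=-160/493 → turn -1·90°
n=5: pose=(4,1,E); sL=8/65, sR=40/333; mL=2632/21645, mR=-40/333; mL+mR=32/21645 → advance +1; mR−mL=-1744/7215 → turn -1·90°
n=6: pose=(5,1,S); sL=2/17, sR=10/53; mL=138/901, mR=-10/53; mL+mR=-32/901 → advance -1; mR−mL=-308/901 → turn -1·90°

0 20/61 20/113 1740/6893 -20/113 2 -2 N
1 40/257 40/281 10760/72217 -40/281 2 -1 E
2 10/73 2/9 118/657 -2/9 3 -1 S
3 40/137 40/121 5160/16577 -40/121 3 0 W
4 4/17 4/29 92/493 -4/29 4 0 N
5 8/65 40/333 2632/21645 -40/333 4 1 E
6 2/17 10/53 138/901 -10/53 5 1 S
final 5 2 W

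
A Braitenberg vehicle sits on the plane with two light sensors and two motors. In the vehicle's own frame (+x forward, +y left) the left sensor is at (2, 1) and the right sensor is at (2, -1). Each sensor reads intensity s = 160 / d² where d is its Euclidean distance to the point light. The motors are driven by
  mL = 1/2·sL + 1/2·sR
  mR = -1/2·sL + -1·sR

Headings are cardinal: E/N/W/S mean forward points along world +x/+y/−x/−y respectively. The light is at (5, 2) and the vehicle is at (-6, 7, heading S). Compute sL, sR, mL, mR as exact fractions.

160/109 160/153 20960/16677 -29680/16677

left sensor world pos  = (-5, 5); dL² = 109
right sensor world pos = (-7, 5); dR² = 153
sL = 160/109 = 160/109
sR = 160/153 = 160/153
mL = 1/2·sL + 1/2·sR = 20960/16677
mR = -1/2·sL + -1·sR = -29680/16677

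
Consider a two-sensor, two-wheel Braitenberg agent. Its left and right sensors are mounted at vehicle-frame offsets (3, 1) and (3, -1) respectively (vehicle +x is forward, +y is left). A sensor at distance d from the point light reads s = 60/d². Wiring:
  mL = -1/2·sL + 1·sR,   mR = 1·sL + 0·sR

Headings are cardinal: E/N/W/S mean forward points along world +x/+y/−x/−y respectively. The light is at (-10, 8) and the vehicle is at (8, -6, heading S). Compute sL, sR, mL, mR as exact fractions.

6/65 30/289 1083/18785 6/65

left sensor world pos  = (9, -9); dL² = 650
right sensor world pos = (7, -9); dR² = 578
sL = 60/650 = 6/65
sR = 60/578 = 30/289
mL = -1/2·sL + 1·sR = 1083/18785
mR = 1·sL + 0·sR = 6/65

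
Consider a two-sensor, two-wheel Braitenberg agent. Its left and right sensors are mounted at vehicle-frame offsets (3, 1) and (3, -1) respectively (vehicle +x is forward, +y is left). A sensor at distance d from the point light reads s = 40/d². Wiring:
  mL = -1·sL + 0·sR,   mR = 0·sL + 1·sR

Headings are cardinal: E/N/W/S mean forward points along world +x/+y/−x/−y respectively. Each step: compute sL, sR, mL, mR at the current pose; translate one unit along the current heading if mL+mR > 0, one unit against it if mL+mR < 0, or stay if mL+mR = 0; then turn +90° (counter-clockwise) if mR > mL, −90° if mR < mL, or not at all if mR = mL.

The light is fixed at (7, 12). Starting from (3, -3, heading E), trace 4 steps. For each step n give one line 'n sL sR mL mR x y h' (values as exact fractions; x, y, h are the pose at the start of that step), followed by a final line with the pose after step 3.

0 40/197 40/257 -40/197 40/257 3 -3 E
1 2/9 1/4 -2/9 1/4 2 -3 N
2 40/289 40/233 -40/289 40/233 2 -2 W
3 20/157 20/169 -20/157 20/169 1 -2 S
final 1 -1 E

n=0: pose=(3,-3,E); sL=40/197, sR=40/257; mL=-40/197, mR=40/257; mL+mR=-2400/50629 → advance -1; mR−mL=18160/50629 → turn +1·90°
n=1: pose=(2,-3,N); sL=2/9, sR=1/4; mL=-2/9, mR=1/4; mL+mR=1/36 → advance +1; mR−mL=17/36 → turn +1·90°
n=2: pose=(2,-2,W); sL=40/289, sR=40/233; mL=-40/289, mR=40/233; mL+mR=2240/67337 → advance +1; mR−mL=20880/67337 → turn +1·90°
n=3: pose=(1,-2,S); sL=20/157, sR=20/169; mL=-20/157, mR=20/169; mL+mR=-240/26533 → advance -1; mR−mL=6520/26533 → turn +1·90°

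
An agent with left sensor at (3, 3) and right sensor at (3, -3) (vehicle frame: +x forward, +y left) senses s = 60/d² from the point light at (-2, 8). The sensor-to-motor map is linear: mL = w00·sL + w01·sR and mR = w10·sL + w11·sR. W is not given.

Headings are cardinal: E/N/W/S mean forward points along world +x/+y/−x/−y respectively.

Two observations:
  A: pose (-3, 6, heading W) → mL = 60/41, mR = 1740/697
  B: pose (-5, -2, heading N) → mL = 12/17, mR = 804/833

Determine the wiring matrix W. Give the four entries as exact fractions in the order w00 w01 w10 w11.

1 0 1/2 1/2

obs A: pose=(-3,6,W) → sL=60/41, sR=60/17, mL=60/41, mR=1740/697
obs B: pose=(-5,-2,N) → sL=12/17, sR=60/49, mL=12/17, mR=804/833
sensor matrix S = [[60/41, 60/17], [12/17, 60/49]]; det S = -406080/580601
solve [mL_A; mL_B] = S·[w00; w01] and [mR_A; mR_B] = S·[w10; w11]:
  w00 = 1, w01 = 0, w10 = 1/2, w11 = 1/2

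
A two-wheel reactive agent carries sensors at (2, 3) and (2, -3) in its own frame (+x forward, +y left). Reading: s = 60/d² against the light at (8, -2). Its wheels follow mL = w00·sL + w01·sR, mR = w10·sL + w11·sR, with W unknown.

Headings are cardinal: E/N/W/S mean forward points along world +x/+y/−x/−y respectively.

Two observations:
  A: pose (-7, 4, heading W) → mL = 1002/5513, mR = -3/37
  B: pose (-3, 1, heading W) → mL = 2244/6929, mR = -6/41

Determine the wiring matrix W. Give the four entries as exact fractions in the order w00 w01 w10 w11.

obs A: pose=(-7,4,W) → sL=30/149, sR=6/37, mL=1002/5513, mR=-3/37
obs B: pose=(-3,1,W) → sL=60/169, sR=12/41, mL=2244/6929, mR=-6/41
sensor matrix S = [[30/149, 6/37], [60/169, 12/41]]; det S = 51840/38199577
solve [mL_A; mL_B] = S·[w00; w01] and [mR_A; mR_B] = S·[w10; w11]:
  w00 = 1/2, w01 = 1/2, w10 = 0, w11 = -1/2

1/2 1/2 0 -1/2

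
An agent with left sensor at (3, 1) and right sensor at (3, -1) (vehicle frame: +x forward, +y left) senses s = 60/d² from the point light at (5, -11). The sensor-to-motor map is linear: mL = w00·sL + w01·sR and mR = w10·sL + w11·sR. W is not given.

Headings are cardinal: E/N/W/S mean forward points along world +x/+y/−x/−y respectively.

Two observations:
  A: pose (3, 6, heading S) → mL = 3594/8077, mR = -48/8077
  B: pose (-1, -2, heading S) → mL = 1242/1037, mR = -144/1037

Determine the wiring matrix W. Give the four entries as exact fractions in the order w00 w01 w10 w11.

obs A: pose=(3,6,S) → sL=60/197, sR=12/41, mL=3594/8077, mR=-48/8077
obs B: pose=(-1,-2,S) → sL=60/61, sR=12/17, mL=1242/1037, mR=-144/1037
sensor matrix S = [[60/197, 12/41], [60/61, 12/17]]; det S = -610560/8375849
solve [mL_A; mL_B] = S·[w00; w01] and [mR_A; mR_B] = S·[w10; w11]:
  w00 = 1/2, w01 = 1, w10 = -1/2, w11 = 1/2

1/2 1 -1/2 1/2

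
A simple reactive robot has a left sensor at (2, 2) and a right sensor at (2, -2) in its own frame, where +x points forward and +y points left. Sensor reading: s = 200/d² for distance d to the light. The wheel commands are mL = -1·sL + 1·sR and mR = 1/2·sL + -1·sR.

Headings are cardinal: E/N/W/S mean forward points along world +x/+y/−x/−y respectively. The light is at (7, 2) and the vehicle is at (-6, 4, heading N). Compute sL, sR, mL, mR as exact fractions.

left sensor world pos  = (-8, 6); dL² = 241
right sensor world pos = (-4, 6); dR² = 137
sL = 200/241 = 200/241
sR = 200/137 = 200/137
mL = -1·sL + 1·sR = 20800/33017
mR = 1/2·sL + -1·sR = -34500/33017

200/241 200/137 20800/33017 -34500/33017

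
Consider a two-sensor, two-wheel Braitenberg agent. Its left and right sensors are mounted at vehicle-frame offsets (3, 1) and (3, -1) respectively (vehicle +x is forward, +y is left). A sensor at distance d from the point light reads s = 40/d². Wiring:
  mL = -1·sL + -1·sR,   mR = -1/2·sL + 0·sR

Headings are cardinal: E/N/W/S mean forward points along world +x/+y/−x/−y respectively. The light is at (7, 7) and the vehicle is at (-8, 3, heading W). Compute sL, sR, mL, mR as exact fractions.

left sensor world pos  = (-11, 2); dL² = 349
right sensor world pos = (-11, 4); dR² = 333
sL = 40/349 = 40/349
sR = 40/333 = 40/333
mL = -1·sL + -1·sR = -27280/116217
mR = -1/2·sL + 0·sR = -20/349

40/349 40/333 -27280/116217 -20/349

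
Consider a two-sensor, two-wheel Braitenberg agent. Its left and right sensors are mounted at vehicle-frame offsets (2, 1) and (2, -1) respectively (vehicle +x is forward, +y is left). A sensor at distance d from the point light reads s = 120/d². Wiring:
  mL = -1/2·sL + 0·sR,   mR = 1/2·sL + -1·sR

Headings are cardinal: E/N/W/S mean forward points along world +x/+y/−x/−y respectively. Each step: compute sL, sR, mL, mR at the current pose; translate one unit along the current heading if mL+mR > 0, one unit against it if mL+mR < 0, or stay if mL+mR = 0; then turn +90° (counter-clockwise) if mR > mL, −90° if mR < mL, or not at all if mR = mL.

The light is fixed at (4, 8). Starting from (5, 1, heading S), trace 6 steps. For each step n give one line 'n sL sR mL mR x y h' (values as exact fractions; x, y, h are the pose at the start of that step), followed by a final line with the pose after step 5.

0 24/17 40/27 -12/17 -356/459 5 1 S
1 12/5 60/13 -6/5 -222/65 5 2 W
2 120/17 24/5 -60/17 -108/85 6 2 N
3 15/8 10/3 -15/16 -115/48 6 1 W
4 120/29 120/41 -60/29 -1020/1189 7 1 N
5 60/41 12/5 -30/41 -342/205 7 0 W
final 8 0 N

n=0: pose=(5,1,S); sL=24/17, sR=40/27; mL=-12/17, mR=-356/459; mL+mR=-40/27 → advance -1; mR−mL=-32/459 → turn -1·90°
n=1: pose=(5,2,W); sL=12/5, sR=60/13; mL=-6/5, mR=-222/65; mL+mR=-60/13 → advance -1; mR−mL=-144/65 → turn -1·90°
n=2: pose=(6,2,N); sL=120/17, sR=24/5; mL=-60/17, mR=-108/85; mL+mR=-24/5 → advance -1; mR−mL=192/85 → turn +1·90°
n=3: pose=(6,1,W); sL=15/8, sR=10/3; mL=-15/16, mR=-115/48; mL+mR=-10/3 → advance -1; mR−mL=-35/24 → turn -1·90°
n=4: pose=(7,1,N); sL=120/29, sR=120/41; mL=-60/29, mR=-1020/1189; mL+mR=-120/41 → advance -1; mR−mL=1440/1189 → turn +1·90°
n=5: pose=(7,0,W); sL=60/41, sR=12/5; mL=-30/41, mR=-342/205; mL+mR=-12/5 → advance -1; mR−mL=-192/205 → turn -1·90°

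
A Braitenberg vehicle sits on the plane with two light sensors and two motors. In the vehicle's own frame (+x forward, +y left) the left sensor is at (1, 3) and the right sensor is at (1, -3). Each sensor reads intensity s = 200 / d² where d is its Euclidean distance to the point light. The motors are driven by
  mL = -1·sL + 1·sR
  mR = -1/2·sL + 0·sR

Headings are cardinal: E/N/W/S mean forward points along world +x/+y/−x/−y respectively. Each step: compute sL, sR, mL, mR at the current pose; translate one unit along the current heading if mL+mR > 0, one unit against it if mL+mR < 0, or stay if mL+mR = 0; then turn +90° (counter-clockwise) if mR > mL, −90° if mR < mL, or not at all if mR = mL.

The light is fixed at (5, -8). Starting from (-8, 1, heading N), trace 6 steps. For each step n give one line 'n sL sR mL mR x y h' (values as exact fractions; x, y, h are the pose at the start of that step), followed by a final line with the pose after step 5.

n=0: pose=(-8,1,N); sL=50/89, sR=1; mL=39/89, mR=-25/89; mL+mR=14/89 → advance +1; mR−mL=-64/89 → turn -1·90°
n=1: pose=(-8,2,E); sL=200/313, sR=200/193; mL=24000/60409, mR=-100/313; mL+mR=4700/60409 → advance +1; mR−mL=-43300/60409 → turn -1·90°
n=2: pose=(-7,2,S); sL=100/81, sR=100/153; mL=-800/1377, mR=-50/81; mL+mR=-550/459 → advance -1; mR−mL=-50/1377 → turn -1·90°
n=3: pose=(-7,3,W); sL=200/233, sR=40/73; mL=-5280/17009, mR=-100/233; mL+mR=-12580/17009 → advance -1; mR−mL=-2020/17009 → turn -1·90°
n=4: pose=(-6,3,N); sL=10/17, sR=25/26; mL=165/442, mR=-5/17; mL+mR=35/442 → advance +1; mR−mL=-295/442 → turn -1·90°
n=5: pose=(-6,4,E); sL=8/13, sR=200/181; mL=1152/2353, mR=-4/13; mL+mR=428/2353 → advance +1; mR−mL=-1876/2353 → turn -1·90°

0 50/89 1 39/89 -25/89 -8 1 N
1 200/313 200/193 24000/60409 -100/313 -8 2 E
2 100/81 100/153 -800/1377 -50/81 -7 2 S
3 200/233 40/73 -5280/17009 -100/233 -7 3 W
4 10/17 25/26 165/442 -5/17 -6 3 N
5 8/13 200/181 1152/2353 -4/13 -6 4 E
final -5 4 S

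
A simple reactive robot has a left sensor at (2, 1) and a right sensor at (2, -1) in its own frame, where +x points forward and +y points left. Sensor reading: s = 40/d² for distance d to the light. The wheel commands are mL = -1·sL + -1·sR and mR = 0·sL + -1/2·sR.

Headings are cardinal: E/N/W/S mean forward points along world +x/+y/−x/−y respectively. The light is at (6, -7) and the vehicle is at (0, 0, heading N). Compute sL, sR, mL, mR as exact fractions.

left sensor world pos  = (-1, 2); dL² = 130
right sensor world pos = (1, 2); dR² = 106
sL = 40/130 = 4/13
sR = 40/106 = 20/53
mL = -1·sL + -1·sR = -472/689
mR = 0·sL + -1/2·sR = -10/53

4/13 20/53 -472/689 -10/53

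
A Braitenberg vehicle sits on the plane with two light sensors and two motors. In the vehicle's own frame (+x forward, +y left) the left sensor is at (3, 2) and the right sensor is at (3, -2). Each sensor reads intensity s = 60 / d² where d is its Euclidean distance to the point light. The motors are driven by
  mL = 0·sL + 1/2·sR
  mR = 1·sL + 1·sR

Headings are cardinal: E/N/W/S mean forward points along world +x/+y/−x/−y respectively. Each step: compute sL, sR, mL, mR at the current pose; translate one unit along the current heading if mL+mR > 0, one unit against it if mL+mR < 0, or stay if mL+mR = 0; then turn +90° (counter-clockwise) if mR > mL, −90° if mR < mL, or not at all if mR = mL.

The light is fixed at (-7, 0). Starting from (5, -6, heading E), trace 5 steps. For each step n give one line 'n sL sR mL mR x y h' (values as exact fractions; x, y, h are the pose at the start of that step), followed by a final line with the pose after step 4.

n=0: pose=(5,-6,E); sL=60/241, sR=60/289; mL=30/289, mR=31800/69649; mL+mR=39030/69649 → advance +1; mR−mL=24570/69649 → turn +1·90°
n=1: pose=(6,-6,N); sL=6/13, sR=10/39; mL=5/39, mR=28/39; mL+mR=11/13 → advance +1; mR−mL=23/39 → turn +1·90°
n=2: pose=(6,-5,W); sL=60/149, sR=60/109; mL=30/109, mR=15480/16241; mL+mR=19950/16241 → advance +1; mR−mL=11010/16241 → turn +1·90°
n=3: pose=(5,-5,S); sL=3/13, sR=15/41; mL=15/82, mR=318/533; mL+mR=831/1066 → advance +1; mR−mL=441/1066 → turn +1·90°
n=4: pose=(5,-6,E); sL=60/241, sR=60/289; mL=30/289, mR=31800/69649; mL+mR=39030/69649 → advance +1; mR−mL=24570/69649 → turn +1·90°

0 60/241 60/289 30/289 31800/69649 5 -6 E
1 6/13 10/39 5/39 28/39 6 -6 N
2 60/149 60/109 30/109 15480/16241 6 -5 W
3 3/13 15/41 15/82 318/533 5 -5 S
4 60/241 60/289 30/289 31800/69649 5 -6 E
final 6 -6 N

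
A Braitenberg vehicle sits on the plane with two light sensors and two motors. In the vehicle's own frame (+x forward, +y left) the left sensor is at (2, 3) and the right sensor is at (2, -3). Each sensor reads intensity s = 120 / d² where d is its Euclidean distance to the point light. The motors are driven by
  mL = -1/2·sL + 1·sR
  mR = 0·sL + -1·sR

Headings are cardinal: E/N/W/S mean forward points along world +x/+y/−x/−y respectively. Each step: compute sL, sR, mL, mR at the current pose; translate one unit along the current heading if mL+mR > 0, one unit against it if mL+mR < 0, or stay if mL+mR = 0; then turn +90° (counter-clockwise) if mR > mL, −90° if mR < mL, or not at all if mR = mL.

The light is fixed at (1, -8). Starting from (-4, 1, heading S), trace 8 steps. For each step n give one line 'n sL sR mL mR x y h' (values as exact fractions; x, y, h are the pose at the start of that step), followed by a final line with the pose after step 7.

0 120/53 120/113 -420/5989 -120/113 -4 1 S
1 60/49 60/109 -330/5341 -60/109 -4 2 W
2 120/193 24/29 2892/5597 -24/29 -3 2 N
3 30/37 3 96/37 -3 -3 1 E
4 120/53 120/113 -420/5989 -120/113 -4 1 S
5 60/49 60/109 -330/5341 -60/109 -4 2 W
6 120/193 24/29 2892/5597 -24/29 -3 2 N
7 30/37 3 96/37 -3 -3 1 E
final -4 1 S

n=0: pose=(-4,1,S); sL=120/53, sR=120/113; mL=-420/5989, mR=-120/113; mL+mR=-60/53 → advance -1; mR−mL=-5940/5989 → turn -1·90°
n=1: pose=(-4,2,W); sL=60/49, sR=60/109; mL=-330/5341, mR=-60/109; mL+mR=-30/49 → advance -1; mR−mL=-2610/5341 → turn -1·90°
n=2: pose=(-3,2,N); sL=120/193, sR=24/29; mL=2892/5597, mR=-24/29; mL+mR=-60/193 → advance -1; mR−mL=-7524/5597 → turn -1·90°
n=3: pose=(-3,1,E); sL=30/37, sR=3; mL=96/37, mR=-3; mL+mR=-15/37 → advance -1; mR−mL=-207/37 → turn -1·90°
n=4: pose=(-4,1,S); sL=120/53, sR=120/113; mL=-420/5989, mR=-120/113; mL+mR=-60/53 → advance -1; mR−mL=-5940/5989 → turn -1·90°
n=5: pose=(-4,2,W); sL=60/49, sR=60/109; mL=-330/5341, mR=-60/109; mL+mR=-30/49 → advance -1; mR−mL=-2610/5341 → turn -1·90°
n=6: pose=(-3,2,N); sL=120/193, sR=24/29; mL=2892/5597, mR=-24/29; mL+mR=-60/193 → advance -1; mR−mL=-7524/5597 → turn -1·90°
n=7: pose=(-3,1,E); sL=30/37, sR=3; mL=96/37, mR=-3; mL+mR=-15/37 → advance -1; mR−mL=-207/37 → turn -1·90°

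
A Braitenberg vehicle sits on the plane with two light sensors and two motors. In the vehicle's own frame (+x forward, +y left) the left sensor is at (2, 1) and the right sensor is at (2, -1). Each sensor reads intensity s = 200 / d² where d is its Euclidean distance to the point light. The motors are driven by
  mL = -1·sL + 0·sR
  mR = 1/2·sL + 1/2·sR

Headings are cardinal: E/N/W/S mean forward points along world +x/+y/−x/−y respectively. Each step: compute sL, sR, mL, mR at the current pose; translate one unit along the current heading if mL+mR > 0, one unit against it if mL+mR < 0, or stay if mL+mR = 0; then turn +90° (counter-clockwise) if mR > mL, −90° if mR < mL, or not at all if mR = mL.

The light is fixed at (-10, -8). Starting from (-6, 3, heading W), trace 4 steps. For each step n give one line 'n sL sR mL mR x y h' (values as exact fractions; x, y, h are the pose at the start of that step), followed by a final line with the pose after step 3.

0 25/13 50/37 -25/13 1575/962 -6 3 W
1 200/117 200/97 -200/117 21400/11349 -5 3 S
2 20/17 20/13 -20/17 300/221 -5 2 E
3 200/169 200/193 -200/169 36200/32617 -4 2 N
final -4 1 W

n=0: pose=(-6,3,W); sL=25/13, sR=50/37; mL=-25/13, mR=1575/962; mL+mR=-275/962 → advance -1; mR−mL=3425/962 → turn +1·90°
n=1: pose=(-5,3,S); sL=200/117, sR=200/97; mL=-200/117, mR=21400/11349; mL+mR=2000/11349 → advance +1; mR−mL=13600/3783 → turn +1·90°
n=2: pose=(-5,2,E); sL=20/17, sR=20/13; mL=-20/17, mR=300/221; mL+mR=40/221 → advance +1; mR−mL=560/221 → turn +1·90°
n=3: pose=(-4,2,N); sL=200/169, sR=200/193; mL=-200/169, mR=36200/32617; mL+mR=-2400/32617 → advance -1; mR−mL=74800/32617 → turn +1·90°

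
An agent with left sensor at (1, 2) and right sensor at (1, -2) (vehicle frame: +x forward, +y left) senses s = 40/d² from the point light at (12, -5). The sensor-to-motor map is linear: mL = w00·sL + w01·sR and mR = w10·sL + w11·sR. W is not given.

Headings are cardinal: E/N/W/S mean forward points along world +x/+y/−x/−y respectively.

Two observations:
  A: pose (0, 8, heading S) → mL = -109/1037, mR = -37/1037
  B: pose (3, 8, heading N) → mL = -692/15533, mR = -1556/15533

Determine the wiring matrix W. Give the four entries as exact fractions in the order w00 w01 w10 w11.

-1 1/2 1/2 -1

obs A: pose=(0,8,S) → sL=10/61, sR=2/17, mL=-109/1037, mR=-37/1037
obs B: pose=(3,8,N) → sL=40/317, sR=8/49, mL=-692/15533, mR=-1556/15533
sensor matrix S = [[10/61, 2/17], [40/317, 8/49]]; det S = 192000/16107721
solve [mL_A; mL_B] = S·[w00; w01] and [mR_A; mR_B] = S·[w10; w11]:
  w00 = -1, w01 = 1/2, w10 = 1/2, w11 = -1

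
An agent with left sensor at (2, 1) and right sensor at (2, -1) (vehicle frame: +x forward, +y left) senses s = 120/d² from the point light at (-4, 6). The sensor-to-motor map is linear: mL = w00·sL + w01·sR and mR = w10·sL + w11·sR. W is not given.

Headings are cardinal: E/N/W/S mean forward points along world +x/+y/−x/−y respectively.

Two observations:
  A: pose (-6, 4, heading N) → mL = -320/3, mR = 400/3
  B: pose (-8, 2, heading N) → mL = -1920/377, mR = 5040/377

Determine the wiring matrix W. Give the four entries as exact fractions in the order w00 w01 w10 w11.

obs A: pose=(-6,4,N) → sL=40/3, sR=120, mL=-320/3, mR=400/3
obs B: pose=(-8,2,N) → sL=120/29, sR=120/13, mL=-1920/377, mR=5040/377
sensor matrix S = [[40/3, 120], [120/29, 120/13]]; det S = -140800/377
solve [mL_A; mL_B] = S·[w00; w01] and [mR_A; mR_B] = S·[w10; w11]:
  w00 = 1, w01 = -1, w10 = 1, w11 = 1

1 -1 1 1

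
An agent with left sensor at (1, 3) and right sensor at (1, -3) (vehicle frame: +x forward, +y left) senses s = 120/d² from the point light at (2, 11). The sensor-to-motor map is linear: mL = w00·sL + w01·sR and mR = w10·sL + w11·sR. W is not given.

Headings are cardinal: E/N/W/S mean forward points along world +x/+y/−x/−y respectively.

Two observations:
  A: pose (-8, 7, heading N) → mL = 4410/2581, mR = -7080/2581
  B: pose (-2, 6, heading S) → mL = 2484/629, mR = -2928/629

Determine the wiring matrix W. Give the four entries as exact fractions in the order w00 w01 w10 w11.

1 1/2 -1 -1

obs A: pose=(-8,7,N) → sL=60/89, sR=60/29, mL=4410/2581, mR=-7080/2581
obs B: pose=(-2,6,S) → sL=120/37, sR=24/17, mL=2484/629, mR=-2928/629
sensor matrix S = [[60/89, 60/29], [120/37, 24/17]]; det S = -9348480/1623449
solve [mL_A; mL_B] = S·[w00; w01] and [mR_A; mR_B] = S·[w10; w11]:
  w00 = 1, w01 = 1/2, w10 = -1, w11 = -1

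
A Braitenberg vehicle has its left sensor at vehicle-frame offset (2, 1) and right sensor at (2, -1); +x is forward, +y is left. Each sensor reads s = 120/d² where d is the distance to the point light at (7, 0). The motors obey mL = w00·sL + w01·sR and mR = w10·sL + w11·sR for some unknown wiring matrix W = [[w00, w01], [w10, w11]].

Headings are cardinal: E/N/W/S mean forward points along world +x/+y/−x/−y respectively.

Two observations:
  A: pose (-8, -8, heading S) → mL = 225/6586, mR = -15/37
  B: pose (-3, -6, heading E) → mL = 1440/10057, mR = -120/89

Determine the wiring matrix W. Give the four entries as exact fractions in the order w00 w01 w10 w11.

1/2 -1/2 -1 0

obs A: pose=(-8,-8,S) → sL=15/37, sR=30/89, mL=225/6586, mR=-15/37
obs B: pose=(-3,-6,E) → sL=120/89, sR=120/113, mL=1440/10057, mR=-120/89
sensor matrix S = [[15/37, 30/89], [120/89, 120/113]]; det S = -793800/33117701
solve [mL_A; mL_B] = S·[w00; w01] and [mR_A; mR_B] = S·[w10; w11]:
  w00 = 1/2, w01 = -1/2, w10 = -1, w11 = 0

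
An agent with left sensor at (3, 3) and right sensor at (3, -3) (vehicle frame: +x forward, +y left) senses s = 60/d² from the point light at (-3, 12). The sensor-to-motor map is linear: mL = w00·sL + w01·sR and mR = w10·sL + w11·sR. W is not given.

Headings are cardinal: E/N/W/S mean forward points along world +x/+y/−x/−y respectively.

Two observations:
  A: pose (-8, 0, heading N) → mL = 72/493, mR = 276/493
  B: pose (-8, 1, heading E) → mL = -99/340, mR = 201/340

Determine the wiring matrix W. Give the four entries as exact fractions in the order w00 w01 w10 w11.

obs A: pose=(-8,0,N) → sL=12/29, sR=12/17, mL=72/493, mR=276/493
obs B: pose=(-8,1,E) → sL=15/17, sR=3/10, mL=-99/340, mR=201/340
sensor matrix S = [[12/29, 12/17], [15/17, 3/10]]; det S = -20898/41905
solve [mL_A; mL_B] = S·[w00; w01] and [mR_A; mR_B] = S·[w10; w11]:
  w00 = -1/2, w01 = 1/2, w10 = 1/2, w11 = 1/2

-1/2 1/2 1/2 1/2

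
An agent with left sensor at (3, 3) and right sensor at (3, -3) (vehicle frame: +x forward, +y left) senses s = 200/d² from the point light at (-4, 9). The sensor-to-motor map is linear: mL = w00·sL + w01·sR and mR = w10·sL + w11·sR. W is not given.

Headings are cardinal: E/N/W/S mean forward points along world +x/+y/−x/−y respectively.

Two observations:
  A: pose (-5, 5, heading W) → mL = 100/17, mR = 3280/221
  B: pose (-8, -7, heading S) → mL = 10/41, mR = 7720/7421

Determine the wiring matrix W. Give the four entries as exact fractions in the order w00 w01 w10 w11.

0 1/2 1 1

obs A: pose=(-5,5,W) → sL=40/13, sR=200/17, mL=100/17, mR=3280/221
obs B: pose=(-8,-7,S) → sL=100/181, sR=20/41, mL=10/41, mR=7720/7421
sensor matrix S = [[40/13, 200/17], [100/181, 20/41]]; det S = -8198400/1640041
solve [mL_A; mL_B] = S·[w00; w01] and [mR_A; mR_B] = S·[w10; w11]:
  w00 = 0, w01 = 1/2, w10 = 1, w11 = 1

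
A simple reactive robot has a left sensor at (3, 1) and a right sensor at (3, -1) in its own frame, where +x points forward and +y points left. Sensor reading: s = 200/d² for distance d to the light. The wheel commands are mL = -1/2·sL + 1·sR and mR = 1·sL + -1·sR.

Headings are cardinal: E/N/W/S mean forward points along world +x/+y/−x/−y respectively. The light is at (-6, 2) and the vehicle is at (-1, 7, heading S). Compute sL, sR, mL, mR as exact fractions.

left sensor world pos  = (0, 4); dL² = 40
right sensor world pos = (-2, 4); dR² = 20
sL = 200/40 = 5
sR = 200/20 = 10
mL = -1/2·sL + 1·sR = 15/2
mR = 1·sL + -1·sR = -5

5 10 15/2 -5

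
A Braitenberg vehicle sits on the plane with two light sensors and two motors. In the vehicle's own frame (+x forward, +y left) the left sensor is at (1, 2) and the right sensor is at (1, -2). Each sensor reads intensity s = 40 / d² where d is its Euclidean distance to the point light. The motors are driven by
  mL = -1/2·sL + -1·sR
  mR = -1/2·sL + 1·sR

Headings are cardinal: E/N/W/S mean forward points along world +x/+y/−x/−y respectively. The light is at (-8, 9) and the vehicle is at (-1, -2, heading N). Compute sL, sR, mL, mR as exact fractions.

8/25 40/181 -1724/4525 276/4525

left sensor world pos  = (-3, -1); dL² = 125
right sensor world pos = (1, -1); dR² = 181
sL = 40/125 = 8/25
sR = 40/181 = 40/181
mL = -1/2·sL + -1·sR = -1724/4525
mR = -1/2·sL + 1·sR = 276/4525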